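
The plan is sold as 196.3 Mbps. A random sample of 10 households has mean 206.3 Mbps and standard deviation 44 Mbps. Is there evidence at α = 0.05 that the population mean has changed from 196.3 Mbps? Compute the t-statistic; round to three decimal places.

H0: μ = 196.3; H1: μ ≠ 196.3 (one-sample t-test, two-sided).
t = (x̄ − μ₀)/(s/√n) = (206.3 − 196.3)/(44/√10) = 0.719
df = n − 1 = 9
Two-sided p-value ≈ 0.4906
Since p ≈ 0.4906 > α = 0.05, fail to reject H0; the data do not provide sufficient evidence against H0.

0.719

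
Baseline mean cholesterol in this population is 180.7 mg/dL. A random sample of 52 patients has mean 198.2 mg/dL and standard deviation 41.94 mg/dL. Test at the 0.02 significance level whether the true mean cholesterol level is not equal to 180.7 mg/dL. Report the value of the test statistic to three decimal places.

H0: μ = 180.7; H1: μ ≠ 180.7 (one-sample t-test, two-sided).
t = (x̄ − μ₀)/(s/√n) = (198.2 − 180.7)/(41.94/√52) = 3.009
df = n − 1 = 51
Two-sided p-value ≈ 0.0041
Since p ≈ 0.0041 < α = 0.02, reject H0; the data support H1.

3.009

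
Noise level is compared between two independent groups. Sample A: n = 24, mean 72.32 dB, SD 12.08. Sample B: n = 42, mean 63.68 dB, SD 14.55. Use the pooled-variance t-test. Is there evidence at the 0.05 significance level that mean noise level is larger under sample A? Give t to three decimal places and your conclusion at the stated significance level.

t = 2.462; reject H0

Let group 1 = sample A, group 2 = sample B. H0: μ_1 = μ_2; H1: μ_1 > μ_2 (two-sample pooled-variance t-test, right-tailed).
s_p² = [(24−1)·12.08² + (42−1)·14.55²]/(24+42−2) = 188.064
t = (72.32 − 63.68)/√[188.064·(1/24 + 1/42)] = 2.462
df = n₁ + n₂ − 2 = 64
p-value = P(T ≥ 2.462) ≈ 0.008
Since p ≈ 0.008 < α = 0.05, reject H0; the evidence is statistically significant.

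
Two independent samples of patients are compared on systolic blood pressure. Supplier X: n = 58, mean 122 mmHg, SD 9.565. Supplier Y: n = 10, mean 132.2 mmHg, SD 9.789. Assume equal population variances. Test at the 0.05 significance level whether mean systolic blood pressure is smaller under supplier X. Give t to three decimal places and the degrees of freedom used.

Let group 1 = supplier X, group 2 = supplier Y. H0: μ_1 = μ_2; H1: μ_1 < μ_2 (two-sample pooled-variance t-test, left-tailed).
s_p² = [(58−1)·9.565² + (10−1)·9.789²]/(58+10−2) = 92.0804
t = (122 − 132.2)/√[92.0804·(1/58 + 1/10)] = -3.104
df = n₁ + n₂ − 2 = 66
p-value = P(T ≤ -3.104) ≈ 0.0014
Since p ≈ 0.0014 < α = 0.05, reject H0; the evidence is statistically significant.

t = -3.104, df = 66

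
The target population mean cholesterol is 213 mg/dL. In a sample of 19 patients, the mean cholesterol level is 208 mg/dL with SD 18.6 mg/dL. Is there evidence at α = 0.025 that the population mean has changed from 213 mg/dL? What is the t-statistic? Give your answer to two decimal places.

-1.17

H0: μ = 213; H1: μ ≠ 213 (one-sample t-test, two-sided).
t = (x̄ − μ₀)/(s/√n) = (208 − 213)/(18.6/√19) = -1.17
df = n − 1 = 18
Two-sided p-value ≈ 0.257
Since p ≈ 0.257 > α = 0.025, fail to reject H0; the data do not provide sufficient evidence against H0.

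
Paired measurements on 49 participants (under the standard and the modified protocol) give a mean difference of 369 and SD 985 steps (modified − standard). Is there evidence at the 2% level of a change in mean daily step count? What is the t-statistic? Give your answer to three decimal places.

H0: μ_d = 0; H1: μ_d ≠ 0 (paired t-test on the differences, two-sided).
t = d̄/(s_d/√n) = 369/(985/√49) = 2.622
df = n − 1 = 48
Two-sided p-value ≈ 0.012
Since p ≈ 0.012 < α = 0.02, reject H0; the data support H1.

2.622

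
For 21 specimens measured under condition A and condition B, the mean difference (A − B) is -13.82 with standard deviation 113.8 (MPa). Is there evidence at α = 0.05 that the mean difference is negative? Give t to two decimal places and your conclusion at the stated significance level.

t = -0.56; fail to reject H0

H0: μ_d = 0; H1: μ_d < 0 (paired t-test on the differences, left-tailed).
t = d̄/(s_d/√n) = -13.82/(113.8/√21) = -0.56
df = n − 1 = 20
p-value = P(T ≤ -0.56) ≈ 0.2920
Since p ≈ 0.2920 > α = 0.05, fail to reject H0; the evidence is not statistically significant.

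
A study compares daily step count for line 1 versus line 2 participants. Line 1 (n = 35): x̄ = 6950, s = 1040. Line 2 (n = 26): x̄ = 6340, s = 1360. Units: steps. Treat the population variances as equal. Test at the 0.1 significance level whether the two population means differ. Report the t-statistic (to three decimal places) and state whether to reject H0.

Let group 1 = line 1, group 2 = line 2. H0: μ_1 = μ_2; H1: μ_1 ≠ μ_2 (two-sample pooled-variance t-test, two-sided).
s_p² = [(35−1)·1040² + (26−1)·1360²]/(35+26−2) = 1407020
t = (6950 − 6340)/√[1407020·(1/35 + 1/26)] = 1.986
df = n₁ + n₂ − 2 = 59
Two-sided p-value ≈ 0.0517
Since p ≈ 0.0517 < α = 0.1, reject H0; the evidence is statistically significant.

t = 1.986; reject H0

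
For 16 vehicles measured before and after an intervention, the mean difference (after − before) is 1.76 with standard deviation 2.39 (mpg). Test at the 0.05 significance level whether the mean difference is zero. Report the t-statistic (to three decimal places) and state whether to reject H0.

t = 2.946; reject H0

H0: μ_d = 0; H1: μ_d ≠ 0 (paired t-test on the differences, two-sided).
t = d̄/(s_d/√n) = 1.76/(2.39/√16) = 2.946
df = n − 1 = 15
Two-sided p-value ≈ 0.010
Since p ≈ 0.010 < α = 0.05, reject H0; the evidence is statistically significant.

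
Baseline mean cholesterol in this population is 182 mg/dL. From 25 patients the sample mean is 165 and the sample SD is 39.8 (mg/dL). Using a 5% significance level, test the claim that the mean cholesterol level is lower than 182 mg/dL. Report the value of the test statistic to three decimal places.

H0: μ = 182; H1: μ < 182 (one-sample t-test, left-tailed).
t = (x̄ − μ₀)/(s/√n) = (165 − 182)/(39.8/√25) = -2.136
df = n − 1 = 24
p-value = P(T ≤ -2.136) ≈ 0.0216
Since p ≈ 0.0216 < α = 0.05, reject H0; the data support H1.

-2.136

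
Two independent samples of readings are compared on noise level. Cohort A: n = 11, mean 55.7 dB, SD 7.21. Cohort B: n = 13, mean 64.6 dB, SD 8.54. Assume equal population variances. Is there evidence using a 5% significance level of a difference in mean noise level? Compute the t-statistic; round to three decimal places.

Let group 1 = cohort A, group 2 = cohort B. H0: μ_1 = μ_2; H1: μ_1 ≠ μ_2 (two-sample pooled-variance t-test, two-sided).
s_p² = [(11−1)·7.21² + (13−1)·8.54²]/(11+13−2) = 63.41
t = (55.7 − 64.6)/√[63.41·(1/11 + 1/13)] = -2.728
df = n₁ + n₂ − 2 = 22
Two-sided p-value ≈ 0.0123
Since p ≈ 0.0123 < α = 0.05, reject H0; the data support H1.

-2.728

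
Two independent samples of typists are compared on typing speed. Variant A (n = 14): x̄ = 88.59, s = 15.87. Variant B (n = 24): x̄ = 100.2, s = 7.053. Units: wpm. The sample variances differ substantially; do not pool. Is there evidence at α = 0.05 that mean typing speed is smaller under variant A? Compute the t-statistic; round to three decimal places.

Let group 1 = variant A, group 2 = variant B. H0: μ_1 = μ_2; H1: μ_1 < μ_2 (Welch's two-sample t-test, left-tailed).
t = (x̄_1 − x̄_2)/√(s_1²/n_1 + s_2²/n_2) = (88.59 − 100.2)/√(15.87²/14 + 7.053²/24) = -2.592
Welch–Satterthwaite df ≈ 16.05
p-value = P(T ≤ -2.592) ≈ 0.0098
Since p ≈ 0.0098 < α = 0.05, reject H0; the evidence is statistically significant.

-2.592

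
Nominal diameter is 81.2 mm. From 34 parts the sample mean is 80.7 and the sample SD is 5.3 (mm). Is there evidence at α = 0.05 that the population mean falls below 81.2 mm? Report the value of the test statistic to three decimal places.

-0.550

H0: μ = 81.2; H1: μ < 81.2 (one-sample t-test, left-tailed).
t = (x̄ − μ₀)/(s/√n) = (80.7 − 81.2)/(5.3/√34) = -0.550
df = n − 1 = 33
p-value = P(T ≤ -0.550) ≈ 0.2930
Since p ≈ 0.2930 > α = 0.05, fail to reject H0; the data do not provide sufficient evidence against H0.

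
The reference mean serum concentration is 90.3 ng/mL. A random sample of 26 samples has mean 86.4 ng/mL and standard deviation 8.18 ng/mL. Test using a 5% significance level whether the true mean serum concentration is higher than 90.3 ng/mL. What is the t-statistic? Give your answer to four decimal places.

H0: μ = 90.3; H1: μ > 90.3 (one-sample t-test, right-tailed).
t = (x̄ − μ₀)/(s/√n) = (86.4 − 90.3)/(8.18/√26) = -2.4311
df = n − 1 = 25
p-value = P(T ≥ -2.4311) ≈ 0.989
Since p ≈ 0.989 > α = 0.05, fail to reject H0; the evidence is not statistically significant.

-2.4311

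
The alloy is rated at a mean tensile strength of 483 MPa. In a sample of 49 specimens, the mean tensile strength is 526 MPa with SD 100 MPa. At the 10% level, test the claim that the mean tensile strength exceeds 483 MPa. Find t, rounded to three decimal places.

H0: μ = 483; H1: μ > 483 (one-sample t-test, right-tailed).
t = (x̄ − μ₀)/(s/√n) = (526 − 483)/(100/√49) = 3.010
df = n − 1 = 48
p-value = P(T ≥ 3.010) ≈ 0.002
Since p ≈ 0.002 < α = 0.1, reject H0; the data support H1.

3.010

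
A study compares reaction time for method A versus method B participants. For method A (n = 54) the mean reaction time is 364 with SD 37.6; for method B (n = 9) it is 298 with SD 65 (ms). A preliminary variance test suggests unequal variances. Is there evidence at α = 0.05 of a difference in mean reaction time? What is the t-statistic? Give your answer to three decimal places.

Let group 1 = method A, group 2 = method B. H0: μ_1 = μ_2; H1: μ_1 ≠ μ_2 (Welch's two-sample t-test, two-sided).
t = (x̄_1 − x̄_2)/√(s_1²/n_1 + s_2²/n_2) = (364 − 298)/√(37.6²/54 + 65²/9) = 2.965
Welch–Satterthwaite df ≈ 8.91
Two-sided p-value ≈ 0.016
Since p ≈ 0.016 < α = 0.05, reject H0; the data support H1.

2.965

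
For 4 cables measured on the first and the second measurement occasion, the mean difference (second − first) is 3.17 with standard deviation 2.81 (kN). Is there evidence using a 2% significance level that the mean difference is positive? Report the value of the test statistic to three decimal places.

2.256

H0: μ_d = 0; H1: μ_d > 0 (paired t-test on the differences, right-tailed).
t = d̄/(s_d/√n) = 3.17/(2.81/√4) = 2.256
df = n − 1 = 3
p-value = P(T ≥ 2.256) ≈ 0.0547
Since p ≈ 0.0547 > α = 0.02, fail to reject H0; the evidence is not statistically significant.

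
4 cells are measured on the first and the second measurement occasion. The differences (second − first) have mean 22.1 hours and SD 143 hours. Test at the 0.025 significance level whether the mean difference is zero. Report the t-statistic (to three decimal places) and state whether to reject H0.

t = 0.309; fail to reject H0

H0: μ_d = 0; H1: μ_d ≠ 0 (paired t-test on the differences, two-sided).
t = d̄/(s_d/√n) = 22.1/(143/√4) = 0.309
df = n − 1 = 3
Two-sided p-value ≈ 0.777
Since p ≈ 0.777 > α = 0.025, fail to reject H0; the evidence is not statistically significant.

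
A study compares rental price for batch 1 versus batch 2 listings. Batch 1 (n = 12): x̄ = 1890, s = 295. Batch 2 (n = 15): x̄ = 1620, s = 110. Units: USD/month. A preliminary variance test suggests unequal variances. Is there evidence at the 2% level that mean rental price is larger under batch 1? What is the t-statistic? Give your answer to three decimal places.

3.008

Let group 1 = batch 1, group 2 = batch 2. H0: μ_1 = μ_2; H1: μ_1 > μ_2 (Welch's two-sample t-test, right-tailed).
t = (x̄_1 − x̄_2)/√(s_1²/n_1 + s_2²/n_2) = (1890 − 1620)/√(295²/12 + 110²/15) = 3.008
Welch–Satterthwaite df ≈ 13.45
p-value = P(T ≥ 3.008) ≈ 0.005
Since p ≈ 0.005 < α = 0.02, reject H0; the data support H1.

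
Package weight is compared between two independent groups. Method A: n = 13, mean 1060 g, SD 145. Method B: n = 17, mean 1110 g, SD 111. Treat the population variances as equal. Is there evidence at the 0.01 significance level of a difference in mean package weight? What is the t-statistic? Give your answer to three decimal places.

Let group 1 = method A, group 2 = method B. H0: μ_1 = μ_2; H1: μ_1 ≠ μ_2 (two-sample pooled-variance t-test, two-sided).
s_p² = [(13−1)·145² + (17−1)·111²]/(13+17−2) = 16051.3
t = (1060 − 1110)/√[16051.3·(1/13 + 1/17)] = -1.071
df = n₁ + n₂ − 2 = 28
Two-sided p-value ≈ 0.2932
Since p ≈ 0.2932 > α = 0.01, fail to reject H0; the data do not provide sufficient evidence against H0.

-1.071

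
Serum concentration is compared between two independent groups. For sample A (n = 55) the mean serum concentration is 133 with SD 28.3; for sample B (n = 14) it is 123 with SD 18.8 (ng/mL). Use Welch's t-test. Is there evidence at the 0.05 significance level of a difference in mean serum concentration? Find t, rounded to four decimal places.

Let group 1 = sample A, group 2 = sample B. H0: μ_1 = μ_2; H1: μ_1 ≠ μ_2 (Welch's two-sample t-test, two-sided).
t = (x̄_1 − x̄_2)/√(s_1²/n_1 + s_2²/n_2) = (133 − 123)/√(28.3²/55 + 18.8²/14) = 1.5850
Welch–Satterthwaite df ≈ 29.92
Two-sided p-value ≈ 0.123
Since p ≈ 0.123 > α = 0.05, fail to reject H0; the data do not provide sufficient evidence against H0.

1.5850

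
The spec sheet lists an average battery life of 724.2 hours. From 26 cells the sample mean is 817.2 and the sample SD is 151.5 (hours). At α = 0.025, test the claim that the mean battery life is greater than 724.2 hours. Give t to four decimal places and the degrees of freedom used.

t = 3.1301, df = 25

H0: μ = 724.2; H1: μ > 724.2 (one-sample t-test, right-tailed).
t = (x̄ − μ₀)/(s/√n) = (817.2 − 724.2)/(151.5/√26) = 3.1301
df = n − 1 = 25
p-value = P(T ≥ 3.1301) ≈ 0.0022
Since p ≈ 0.0022 < α = 0.025, reject H0; the evidence is statistically significant.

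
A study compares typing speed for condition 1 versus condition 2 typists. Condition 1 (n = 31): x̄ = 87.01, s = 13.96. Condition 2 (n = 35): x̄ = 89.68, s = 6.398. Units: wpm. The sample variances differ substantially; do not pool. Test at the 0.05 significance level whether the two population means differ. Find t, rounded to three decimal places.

Let group 1 = condition 1, group 2 = condition 2. H0: μ_1 = μ_2; H1: μ_1 ≠ μ_2 (Welch's two-sample t-test, two-sided).
t = (x̄_1 − x̄_2)/√(s_1²/n_1 + s_2²/n_2) = (87.01 − 89.68)/√(13.96²/31 + 6.398²/35) = -0.978
Welch–Satterthwaite df ≈ 40.95
Two-sided p-value ≈ 0.3339
Since p ≈ 0.3339 > α = 0.05, fail to reject H0; the evidence is not statistically significant.

-0.978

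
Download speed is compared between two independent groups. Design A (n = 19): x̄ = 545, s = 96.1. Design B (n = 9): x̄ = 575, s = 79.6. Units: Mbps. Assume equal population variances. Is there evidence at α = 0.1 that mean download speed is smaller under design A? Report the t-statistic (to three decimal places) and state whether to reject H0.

t = -0.812; fail to reject H0

Let group 1 = design A, group 2 = design B. H0: μ_1 = μ_2; H1: μ_1 < μ_2 (two-sample pooled-variance t-test, left-tailed).
s_p² = [(19−1)·96.1² + (9−1)·79.6²]/(19+9−2) = 8343.19
t = (545 − 575)/√[8343.19·(1/19 + 1/9)] = -0.812
df = n₁ + n₂ − 2 = 26
p-value = P(T ≤ -0.812) ≈ 0.212
Since p ≈ 0.212 > α = 0.1, fail to reject H0; the evidence is not statistically significant.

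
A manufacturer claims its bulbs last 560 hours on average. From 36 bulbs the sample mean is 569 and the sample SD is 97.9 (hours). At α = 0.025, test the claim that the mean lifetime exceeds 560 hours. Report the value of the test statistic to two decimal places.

H0: μ = 560; H1: μ > 560 (one-sample t-test, right-tailed).
t = (x̄ − μ₀)/(s/√n) = (569 − 560)/(97.9/√36) = 0.55
df = n − 1 = 35
p-value = P(T ≥ 0.55) ≈ 0.2924
Since p ≈ 0.2924 > α = 0.025, fail to reject H0; the evidence is not statistically significant.

0.55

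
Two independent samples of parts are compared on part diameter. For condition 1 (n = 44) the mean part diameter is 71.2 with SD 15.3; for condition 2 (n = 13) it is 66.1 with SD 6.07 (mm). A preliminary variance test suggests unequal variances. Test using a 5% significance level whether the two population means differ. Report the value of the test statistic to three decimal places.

Let group 1 = condition 1, group 2 = condition 2. H0: μ_1 = μ_2; H1: μ_1 ≠ μ_2 (Welch's two-sample t-test, two-sided).
t = (x̄_1 − x̄_2)/√(s_1²/n_1 + s_2²/n_2) = (71.2 − 66.1)/√(15.3²/44 + 6.07²/13) = 1.786
Welch–Satterthwaite df ≈ 50.08
Two-sided p-value ≈ 0.080
Since p ≈ 0.080 > α = 0.05, fail to reject H0; the evidence is not statistically significant.

1.786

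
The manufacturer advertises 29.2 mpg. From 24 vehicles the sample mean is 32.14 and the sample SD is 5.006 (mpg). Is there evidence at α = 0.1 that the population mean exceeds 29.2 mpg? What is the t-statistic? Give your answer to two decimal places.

2.88

H0: μ = 29.2; H1: μ > 29.2 (one-sample t-test, right-tailed).
t = (x̄ − μ₀)/(s/√n) = (32.14 − 29.2)/(5.006/√24) = 2.88
df = n − 1 = 23
p-value = P(T ≥ 2.88) ≈ 0.0043
Since p ≈ 0.0043 < α = 0.1, reject H0; the evidence is statistically significant.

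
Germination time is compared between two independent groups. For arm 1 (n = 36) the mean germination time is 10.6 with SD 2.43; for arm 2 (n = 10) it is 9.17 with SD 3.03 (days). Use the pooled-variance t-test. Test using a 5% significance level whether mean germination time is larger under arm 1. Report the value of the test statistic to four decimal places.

1.5601

Let group 1 = arm 1, group 2 = arm 2. H0: μ_1 = μ_2; H1: μ_1 > μ_2 (two-sample pooled-variance t-test, right-tailed).
s_p² = [(36−1)·2.43² + (10−1)·3.03²]/(36+10−2) = 6.57499
t = (10.6 − 9.17)/√[6.57499·(1/36 + 1/10)] = 1.5601
df = n₁ + n₂ − 2 = 44
p-value = P(T ≥ 1.5601) ≈ 0.063
Since p ≈ 0.063 > α = 0.05, fail to reject H0; the evidence is not statistically significant.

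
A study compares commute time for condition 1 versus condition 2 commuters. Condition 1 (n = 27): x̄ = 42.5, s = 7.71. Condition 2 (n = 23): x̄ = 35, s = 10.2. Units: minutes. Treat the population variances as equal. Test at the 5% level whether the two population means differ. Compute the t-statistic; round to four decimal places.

Let group 1 = condition 1, group 2 = condition 2. H0: μ_1 = μ_2; H1: μ_1 ≠ μ_2 (two-sample pooled-variance t-test, two-sided).
s_p² = [(27−1)·7.71² + (23−1)·10.2²]/(27+23−2) = 79.8839
t = (42.5 − 35)/√[79.8839·(1/27 + 1/23)] = 2.9573
df = n₁ + n₂ − 2 = 48
Two-sided p-value ≈ 0.005
Since p ≈ 0.005 < α = 0.05, reject H0; the evidence is statistically significant.

2.9573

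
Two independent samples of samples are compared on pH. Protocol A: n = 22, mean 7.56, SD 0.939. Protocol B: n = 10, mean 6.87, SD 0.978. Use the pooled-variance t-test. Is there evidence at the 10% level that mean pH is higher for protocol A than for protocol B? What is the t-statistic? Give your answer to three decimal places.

Let group 1 = protocol A, group 2 = protocol B. H0: μ_1 = μ_2; H1: μ_1 > μ_2 (two-sample pooled-variance t-test, right-tailed).
s_p² = [(22−1)·0.939² + (10−1)·0.978²]/(22+10−2) = 0.90415
t = (7.56 − 6.87)/√[0.90415·(1/22 + 1/10)] = 1.903
df = n₁ + n₂ − 2 = 30
p-value = P(T ≥ 1.903) ≈ 0.0334
Since p ≈ 0.0334 < α = 0.1, reject H0; the data support H1.

1.903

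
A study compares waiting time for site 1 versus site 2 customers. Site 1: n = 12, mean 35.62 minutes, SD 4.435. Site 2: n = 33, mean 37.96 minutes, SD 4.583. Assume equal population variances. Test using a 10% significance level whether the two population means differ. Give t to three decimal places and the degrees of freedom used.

Let group 1 = site 1, group 2 = site 2. H0: μ_1 = μ_2; H1: μ_1 ≠ μ_2 (two-sample pooled-variance t-test, two-sided).
s_p² = [(12−1)·4.435² + (33−1)·4.583²]/(12+33−2) = 20.6625
t = (35.62 − 37.96)/√[20.6625·(1/12 + 1/33)] = -1.527
df = n₁ + n₂ − 2 = 43
Two-sided p-value ≈ 0.134
Since p ≈ 0.134 > α = 0.1, fail to reject H0; the evidence is not statistically significant.

t = -1.527, df = 43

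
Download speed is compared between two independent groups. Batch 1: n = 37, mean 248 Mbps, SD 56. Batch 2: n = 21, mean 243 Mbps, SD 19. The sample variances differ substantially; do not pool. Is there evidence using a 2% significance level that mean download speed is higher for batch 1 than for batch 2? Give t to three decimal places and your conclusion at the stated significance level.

t = 0.495; fail to reject H0

Let group 1 = batch 1, group 2 = batch 2. H0: μ_1 = μ_2; H1: μ_1 > μ_2 (Welch's two-sample t-test, right-tailed).
t = (x̄_1 − x̄_2)/√(s_1²/n_1 + s_2²/n_2) = (248 − 243)/√(56²/37 + 19²/21) = 0.495
Welch–Satterthwaite df ≈ 48.49
p-value = P(T ≥ 0.495) ≈ 0.3113
Since p ≈ 0.3113 > α = 0.02, fail to reject H0; the data do not provide sufficient evidence against H0.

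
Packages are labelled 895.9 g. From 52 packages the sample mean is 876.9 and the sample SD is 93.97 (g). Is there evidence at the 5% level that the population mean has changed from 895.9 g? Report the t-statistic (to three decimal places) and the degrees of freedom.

H0: μ = 895.9; H1: μ ≠ 895.9 (one-sample t-test, two-sided).
t = (x̄ − μ₀)/(s/√n) = (876.9 − 895.9)/(93.97/√52) = -1.458
df = n − 1 = 51
Two-sided p-value ≈ 0.151
Since p ≈ 0.151 > α = 0.05, fail to reject H0; the evidence is not statistically significant.

t = -1.458, df = 51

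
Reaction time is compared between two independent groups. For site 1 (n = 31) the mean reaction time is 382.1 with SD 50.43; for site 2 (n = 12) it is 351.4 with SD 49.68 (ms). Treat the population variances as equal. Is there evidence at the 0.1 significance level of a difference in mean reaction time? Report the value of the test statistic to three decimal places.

Let group 1 = site 1, group 2 = site 2. H0: μ_1 = μ_2; H1: μ_1 ≠ μ_2 (two-sample pooled-variance t-test, two-sided).
s_p² = [(31−1)·50.43² + (12−1)·49.68²]/(31+12−2) = 2523.04
t = (382.1 − 351.4)/√[2523.04·(1/31 + 1/12)] = 1.798
df = n₁ + n₂ − 2 = 41
Two-sided p-value ≈ 0.080
Since p ≈ 0.080 < α = 0.1, reject H0; the data support H1.

1.798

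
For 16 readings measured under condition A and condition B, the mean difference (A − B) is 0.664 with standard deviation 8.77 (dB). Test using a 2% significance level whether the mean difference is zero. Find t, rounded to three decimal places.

H0: μ_d = 0; H1: μ_d ≠ 0 (paired t-test on the differences, two-sided).
t = d̄/(s_d/√n) = 0.664/(8.77/√16) = 0.303
df = n − 1 = 15
Two-sided p-value ≈ 0.7662
Since p ≈ 0.7662 > α = 0.02, fail to reject H0; the evidence is not statistically significant.

0.303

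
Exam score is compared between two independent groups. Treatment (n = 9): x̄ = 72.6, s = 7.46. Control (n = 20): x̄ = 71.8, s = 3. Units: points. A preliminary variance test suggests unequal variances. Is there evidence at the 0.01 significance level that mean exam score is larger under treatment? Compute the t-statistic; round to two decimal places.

0.31

Let group 1 = treatment, group 2 = control. H0: μ_1 = μ_2; H1: μ_1 > μ_2 (Welch's two-sample t-test, right-tailed).
t = (x̄_1 − x̄_2)/√(s_1²/n_1 + s_2²/n_2) = (72.6 − 71.8)/√(7.46²/9 + 3²/20) = 0.31
Welch–Satterthwaite df ≈ 9.19
p-value = P(T ≥ 0.31) ≈ 0.3815
Since p ≈ 0.3815 > α = 0.01, fail to reject H0; the evidence is not statistically significant.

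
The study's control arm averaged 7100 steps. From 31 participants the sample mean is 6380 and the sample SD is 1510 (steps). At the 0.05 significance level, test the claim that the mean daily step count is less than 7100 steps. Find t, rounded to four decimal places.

H0: μ = 7100; H1: μ < 7100 (one-sample t-test, left-tailed).
t = (x̄ − μ₀)/(s/√n) = (6380 − 7100)/(1510/√31) = -2.6548
df = n − 1 = 30
p-value = P(T ≤ -2.6548) ≈ 0.0063
Since p ≈ 0.0063 < α = 0.05, reject H0; the data support H1.

-2.6548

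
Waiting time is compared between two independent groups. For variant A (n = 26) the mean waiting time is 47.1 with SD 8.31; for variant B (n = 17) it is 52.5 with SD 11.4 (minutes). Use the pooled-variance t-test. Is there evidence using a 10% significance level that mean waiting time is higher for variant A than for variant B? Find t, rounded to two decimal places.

-1.80

Let group 1 = variant A, group 2 = variant B. H0: μ_1 = μ_2; H1: μ_1 > μ_2 (two-sample pooled-variance t-test, right-tailed).
s_p² = [(26−1)·8.31² + (17−1)·11.4²]/(26+17−2) = 92.8235
t = (47.1 − 52.5)/√[92.8235·(1/26 + 1/17)] = -1.80
df = n₁ + n₂ − 2 = 41
p-value = P(T ≥ -1.80) ≈ 0.9601
Since p ≈ 0.9601 > α = 0.1, fail to reject H0; the evidence is not statistically significant.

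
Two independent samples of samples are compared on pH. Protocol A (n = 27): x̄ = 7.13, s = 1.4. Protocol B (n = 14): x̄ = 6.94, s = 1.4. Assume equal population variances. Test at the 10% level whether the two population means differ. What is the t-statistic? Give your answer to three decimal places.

Let group 1 = protocol A, group 2 = protocol B. H0: μ_1 = μ_2; H1: μ_1 ≠ μ_2 (two-sample pooled-variance t-test, two-sided).
s_p² = [(27−1)·1.4² + (14−1)·1.4²]/(27+14−2) = 1.96
t = (7.13 − 6.94)/√[1.96·(1/27 + 1/14)] = 0.412
df = n₁ + n₂ − 2 = 39
Two-sided p-value ≈ 0.683
Since p ≈ 0.683 > α = 0.1, fail to reject H0; the data do not provide sufficient evidence against H0.

0.412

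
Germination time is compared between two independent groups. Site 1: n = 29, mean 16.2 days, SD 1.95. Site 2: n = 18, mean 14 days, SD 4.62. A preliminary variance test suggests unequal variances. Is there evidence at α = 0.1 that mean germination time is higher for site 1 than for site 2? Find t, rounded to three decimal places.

1.917

Let group 1 = site 1, group 2 = site 2. H0: μ_1 = μ_2; H1: μ_1 > μ_2 (Welch's two-sample t-test, right-tailed).
t = (x̄_1 − x̄_2)/√(s_1²/n_1 + s_2²/n_2) = (16.2 − 14)/√(1.95²/29 + 4.62²/18) = 1.917
Welch–Satterthwaite df ≈ 20.81
p-value = P(T ≥ 1.917) ≈ 0.0345
Since p ≈ 0.0345 < α = 0.1, reject H0; the evidence is statistically significant.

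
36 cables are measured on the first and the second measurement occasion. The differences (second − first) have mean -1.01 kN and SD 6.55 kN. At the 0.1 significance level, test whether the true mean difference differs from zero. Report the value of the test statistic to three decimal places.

H0: μ_d = 0; H1: μ_d ≠ 0 (paired t-test on the differences, two-sided).
t = d̄/(s_d/√n) = -1.01/(6.55/√36) = -0.925
df = n − 1 = 35
Two-sided p-value ≈ 0.3612
Since p ≈ 0.3612 > α = 0.1, fail to reject H0; the evidence is not statistically significant.

-0.925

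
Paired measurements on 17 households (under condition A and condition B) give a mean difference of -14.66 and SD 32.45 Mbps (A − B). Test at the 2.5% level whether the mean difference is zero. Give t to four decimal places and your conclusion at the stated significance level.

H0: μ_d = 0; H1: μ_d ≠ 0 (paired t-test on the differences, two-sided).
t = d̄/(s_d/√n) = -14.66/(32.45/√17) = -1.8627
df = n − 1 = 16
Two-sided p-value ≈ 0.0810
Since p ≈ 0.0810 > α = 0.025, fail to reject H0; the data do not provide sufficient evidence against H0.

t = -1.8627; fail to reject H0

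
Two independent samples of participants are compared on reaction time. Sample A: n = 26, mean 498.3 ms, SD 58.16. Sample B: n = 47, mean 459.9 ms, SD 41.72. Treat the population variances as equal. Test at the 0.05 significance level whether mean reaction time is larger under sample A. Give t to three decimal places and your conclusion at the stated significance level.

Let group 1 = sample A, group 2 = sample B. H0: μ_1 = μ_2; H1: μ_1 > μ_2 (two-sample pooled-variance t-test, right-tailed).
s_p² = [(26−1)·58.16² + (47−1)·41.72²]/(26+47−2) = 2318.74
t = (498.3 − 459.9)/√[2318.74·(1/26 + 1/47)] = 3.263
df = n₁ + n₂ − 2 = 71
p-value = P(T ≥ 3.263) ≈ 0.0008
Since p ≈ 0.0008 < α = 0.05, reject H0; the data support H1.

t = 3.263; reject H0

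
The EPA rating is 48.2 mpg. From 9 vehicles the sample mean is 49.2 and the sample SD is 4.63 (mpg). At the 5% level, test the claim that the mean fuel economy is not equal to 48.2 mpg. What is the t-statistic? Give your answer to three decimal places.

0.648

H0: μ = 48.2; H1: μ ≠ 48.2 (one-sample t-test, two-sided).
t = (x̄ − μ₀)/(s/√n) = (49.2 − 48.2)/(4.63/√9) = 0.648
df = n − 1 = 8
Two-sided p-value ≈ 0.535
Since p ≈ 0.535 > α = 0.05, fail to reject H0; the evidence is not statistically significant.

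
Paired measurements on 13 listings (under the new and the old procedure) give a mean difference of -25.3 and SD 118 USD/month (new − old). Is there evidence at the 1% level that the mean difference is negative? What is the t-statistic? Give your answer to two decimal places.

-0.77

H0: μ_d = 0; H1: μ_d < 0 (paired t-test on the differences, left-tailed).
t = d̄/(s_d/√n) = -25.3/(118/√13) = -0.77
df = n − 1 = 12
p-value = P(T ≤ -0.77) ≈ 0.2272
Since p ≈ 0.2272 > α = 0.01, fail to reject H0; the data do not provide sufficient evidence against H0.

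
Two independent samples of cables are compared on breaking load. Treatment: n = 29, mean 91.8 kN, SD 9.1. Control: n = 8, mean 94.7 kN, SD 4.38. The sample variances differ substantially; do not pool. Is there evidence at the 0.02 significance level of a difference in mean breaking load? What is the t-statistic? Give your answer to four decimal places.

-1.2652

Let group 1 = treatment, group 2 = control. H0: μ_1 = μ_2; H1: μ_1 ≠ μ_2 (Welch's two-sample t-test, two-sided).
t = (x̄_1 − x̄_2)/√(s_1²/n_1 + s_2²/n_2) = (91.8 − 94.7)/√(9.1²/29 + 4.38²/8) = -1.2652
Welch–Satterthwaite df ≈ 24.80
Two-sided p-value ≈ 0.218
Since p ≈ 0.218 > α = 0.02, fail to reject H0; the evidence is not statistically significant.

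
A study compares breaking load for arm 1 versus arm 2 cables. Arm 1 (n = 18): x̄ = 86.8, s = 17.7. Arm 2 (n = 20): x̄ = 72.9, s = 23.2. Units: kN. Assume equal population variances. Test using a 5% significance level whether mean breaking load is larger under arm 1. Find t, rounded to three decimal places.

Let group 1 = arm 1, group 2 = arm 2. H0: μ_1 = μ_2; H1: μ_1 > μ_2 (two-sample pooled-variance t-test, right-tailed).
s_p² = [(18−1)·17.7² + (20−1)·23.2²]/(18+20−2) = 432.014
t = (86.8 − 72.9)/√[432.014·(1/18 + 1/20)] = 2.058
df = n₁ + n₂ − 2 = 36
p-value = P(T ≥ 2.058) ≈ 0.023
Since p ≈ 0.023 < α = 0.05, reject H0; the data support H1.

2.058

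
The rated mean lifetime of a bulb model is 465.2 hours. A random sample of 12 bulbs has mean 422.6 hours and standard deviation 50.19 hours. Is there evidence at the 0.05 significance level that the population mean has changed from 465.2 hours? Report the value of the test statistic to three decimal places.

H0: μ = 465.2; H1: μ ≠ 465.2 (one-sample t-test, two-sided).
t = (x̄ − μ₀)/(s/√n) = (422.6 − 465.2)/(50.19/√12) = -2.940
df = n − 1 = 11
Two-sided p-value ≈ 0.0134
Since p ≈ 0.0134 < α = 0.05, reject H0; the data support H1.

-2.940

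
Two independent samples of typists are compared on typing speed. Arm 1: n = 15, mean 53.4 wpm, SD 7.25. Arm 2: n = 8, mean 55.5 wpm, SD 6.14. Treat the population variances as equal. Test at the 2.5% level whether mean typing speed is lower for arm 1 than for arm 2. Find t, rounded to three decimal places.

-0.695

Let group 1 = arm 1, group 2 = arm 2. H0: μ_1 = μ_2; H1: μ_1 < μ_2 (two-sample pooled-variance t-test, left-tailed).
s_p² = [(15−1)·7.25² + (8−1)·6.14²]/(15+8−2) = 47.6082
t = (53.4 − 55.5)/√[47.6082·(1/15 + 1/8)] = -0.695
df = n₁ + n₂ − 2 = 21
p-value = P(T ≤ -0.695) ≈ 0.247
Since p ≈ 0.247 > α = 0.025, fail to reject H0; the evidence is not statistically significant.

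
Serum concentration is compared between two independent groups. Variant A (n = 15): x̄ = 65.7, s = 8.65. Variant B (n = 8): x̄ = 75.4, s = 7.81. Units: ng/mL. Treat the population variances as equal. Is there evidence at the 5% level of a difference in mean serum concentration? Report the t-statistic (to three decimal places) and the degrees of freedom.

Let group 1 = variant A, group 2 = variant B. H0: μ_1 = μ_2; H1: μ_1 ≠ μ_2 (two-sample pooled-variance t-test, two-sided).
s_p² = [(15−1)·8.65² + (8−1)·7.81²]/(15+8−2) = 70.2137
t = (65.7 − 75.4)/√[70.2137·(1/15 + 1/8)] = -2.644
df = n₁ + n₂ − 2 = 21
Two-sided p-value ≈ 0.015
Since p ≈ 0.015 < α = 0.05, reject H0; the data support H1.

t = -2.644, df = 21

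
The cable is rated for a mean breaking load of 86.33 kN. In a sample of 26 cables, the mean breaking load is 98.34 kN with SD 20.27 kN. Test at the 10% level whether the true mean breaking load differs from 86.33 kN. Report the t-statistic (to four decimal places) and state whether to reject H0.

t = 3.0212; reject H0

H0: μ = 86.33; H1: μ ≠ 86.33 (one-sample t-test, two-sided).
t = (x̄ − μ₀)/(s/√n) = (98.34 − 86.33)/(20.27/√26) = 3.0212
df = n − 1 = 25
Two-sided p-value ≈ 0.0057
Since p ≈ 0.0057 < α = 0.1, reject H0; the evidence is statistically significant.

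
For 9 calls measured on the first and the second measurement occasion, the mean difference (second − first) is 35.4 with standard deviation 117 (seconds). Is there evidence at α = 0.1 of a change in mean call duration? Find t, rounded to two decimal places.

H0: μ_d = 0; H1: μ_d ≠ 0 (paired t-test on the differences, two-sided).
t = d̄/(s_d/√n) = 35.4/(117/√9) = 0.91
df = n − 1 = 8
Two-sided p-value ≈ 0.391
Since p ≈ 0.391 > α = 0.1, fail to reject H0; the evidence is not statistically significant.

0.91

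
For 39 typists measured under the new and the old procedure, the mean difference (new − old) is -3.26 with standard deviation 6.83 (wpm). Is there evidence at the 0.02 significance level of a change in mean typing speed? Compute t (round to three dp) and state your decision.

H0: μ_d = 0; H1: μ_d ≠ 0 (paired t-test on the differences, two-sided).
t = d̄/(s_d/√n) = -3.26/(6.83/√39) = -2.981
df = n − 1 = 38
Two-sided p-value ≈ 0.005
Since p ≈ 0.005 < α = 0.02, reject H0; the data support H1.

t = -2.981; reject H0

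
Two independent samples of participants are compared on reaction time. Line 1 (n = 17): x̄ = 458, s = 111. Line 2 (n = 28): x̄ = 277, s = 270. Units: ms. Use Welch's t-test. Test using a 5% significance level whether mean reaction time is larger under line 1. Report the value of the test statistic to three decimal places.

3.137

Let group 1 = line 1, group 2 = line 2. H0: μ_1 = μ_2; H1: μ_1 > μ_2 (Welch's two-sample t-test, right-tailed).
t = (x̄_1 − x̄_2)/√(s_1²/n_1 + s_2²/n_2) = (458 − 277)/√(111²/17 + 270²/28) = 3.137
Welch–Satterthwaite df ≈ 39.02
p-value = P(T ≥ 3.137) ≈ 0.002
Since p ≈ 0.002 < α = 0.05, reject H0; the data support H1.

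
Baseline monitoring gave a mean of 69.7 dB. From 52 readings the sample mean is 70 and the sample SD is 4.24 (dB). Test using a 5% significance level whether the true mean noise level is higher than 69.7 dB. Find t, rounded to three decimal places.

0.510

H0: μ = 69.7; H1: μ > 69.7 (one-sample t-test, right-tailed).
t = (x̄ − μ₀)/(s/√n) = (70 − 69.7)/(4.24/√52) = 0.510
df = n − 1 = 51
p-value = P(T ≥ 0.510) ≈ 0.306
Since p ≈ 0.306 > α = 0.05, fail to reject H0; the evidence is not statistically significant.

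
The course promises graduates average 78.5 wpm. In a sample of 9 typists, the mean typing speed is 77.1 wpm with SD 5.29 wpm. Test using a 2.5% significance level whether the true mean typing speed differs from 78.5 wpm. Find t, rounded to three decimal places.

H0: μ = 78.5; H1: μ ≠ 78.5 (one-sample t-test, two-sided).
t = (x̄ − μ₀)/(s/√n) = (77.1 − 78.5)/(5.29/√9) = -0.794
df = n − 1 = 8
Two-sided p-value ≈ 0.4501
Since p ≈ 0.4501 > α = 0.025, fail to reject H0; the data do not provide sufficient evidence against H0.

-0.794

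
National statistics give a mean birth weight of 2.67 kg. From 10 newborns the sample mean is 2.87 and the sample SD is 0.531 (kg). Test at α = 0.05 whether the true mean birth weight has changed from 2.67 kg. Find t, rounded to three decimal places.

1.191

H0: μ = 2.67; H1: μ ≠ 2.67 (one-sample t-test, two-sided).
t = (x̄ − μ₀)/(s/√n) = (2.87 − 2.67)/(0.531/√10) = 1.191
df = n − 1 = 9
Two-sided p-value ≈ 0.2641
Since p ≈ 0.2641 > α = 0.05, fail to reject H0; the evidence is not statistically significant.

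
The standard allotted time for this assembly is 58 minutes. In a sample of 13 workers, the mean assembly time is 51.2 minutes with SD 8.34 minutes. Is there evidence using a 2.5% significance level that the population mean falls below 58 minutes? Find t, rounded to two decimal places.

-2.94

H0: μ = 58; H1: μ < 58 (one-sample t-test, left-tailed).
t = (x̄ − μ₀)/(s/√n) = (51.2 − 58)/(8.34/√13) = -2.94
df = n − 1 = 12
p-value = P(T ≤ -2.94) ≈ 0.006
Since p ≈ 0.006 < α = 0.025, reject H0; the evidence is statistically significant.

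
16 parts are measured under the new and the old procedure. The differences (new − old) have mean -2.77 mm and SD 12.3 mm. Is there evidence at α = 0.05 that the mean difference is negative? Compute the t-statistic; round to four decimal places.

H0: μ_d = 0; H1: μ_d < 0 (paired t-test on the differences, left-tailed).
t = d̄/(s_d/√n) = -2.77/(12.3/√16) = -0.9008
df = n − 1 = 15
p-value = P(T ≤ -0.9008) ≈ 0.191
Since p ≈ 0.191 > α = 0.05, fail to reject H0; the data do not provide sufficient evidence against H0.

-0.9008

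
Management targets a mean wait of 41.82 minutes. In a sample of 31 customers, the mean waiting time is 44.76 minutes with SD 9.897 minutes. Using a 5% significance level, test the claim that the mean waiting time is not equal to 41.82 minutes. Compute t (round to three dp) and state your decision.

H0: μ = 41.82; H1: μ ≠ 41.82 (one-sample t-test, two-sided).
t = (x̄ − μ₀)/(s/√n) = (44.76 − 41.82)/(9.897/√31) = 1.654
df = n − 1 = 30
Two-sided p-value ≈ 0.109
Since p ≈ 0.109 > α = 0.05, fail to reject H0; the data do not provide sufficient evidence against H0.

t = 1.654; fail to reject H0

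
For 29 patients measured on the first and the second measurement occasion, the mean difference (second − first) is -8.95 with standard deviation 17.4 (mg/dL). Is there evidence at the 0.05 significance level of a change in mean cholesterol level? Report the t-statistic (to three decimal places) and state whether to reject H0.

H0: μ_d = 0; H1: μ_d ≠ 0 (paired t-test on the differences, two-sided).
t = d̄/(s_d/√n) = -8.95/(17.4/√29) = -2.770
df = n − 1 = 28
Two-sided p-value ≈ 0.0098
Since p ≈ 0.0098 < α = 0.05, reject H0; the evidence is statistically significant.

t = -2.770; reject H0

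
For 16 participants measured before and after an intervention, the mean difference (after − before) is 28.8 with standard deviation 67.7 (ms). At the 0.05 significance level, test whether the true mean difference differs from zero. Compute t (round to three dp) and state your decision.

H0: μ_d = 0; H1: μ_d ≠ 0 (paired t-test on the differences, two-sided).
t = d̄/(s_d/√n) = 28.8/(67.7/√16) = 1.702
df = n − 1 = 15
Two-sided p-value ≈ 0.1095
Since p ≈ 0.1095 > α = 0.05, fail to reject H0; the data do not provide sufficient evidence against H0.

t = 1.702; fail to reject H0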